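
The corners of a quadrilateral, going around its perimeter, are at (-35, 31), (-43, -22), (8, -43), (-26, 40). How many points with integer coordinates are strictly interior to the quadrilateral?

By the shoelace formula, twice the signed area is |((-35)·(-22) − (-43)·31) + ((-43)·(-43) − 8·(-22)) + (8·40 − (-26)·(-43)) + ((-26)·31 − (-35)·40)| = 3924, so the area is 1962.
The number of boundary lattice points is Σ gcd(|Δx|,|Δy|) = gcd(8,53) + gcd(51,21) + gcd(34,83) + gcd(9,9) = 1+3+1+9 = 14.
Pick's theorem gives I = A − B/2 + 1 = 1962 − 14/2 + 1 = 1956.

1956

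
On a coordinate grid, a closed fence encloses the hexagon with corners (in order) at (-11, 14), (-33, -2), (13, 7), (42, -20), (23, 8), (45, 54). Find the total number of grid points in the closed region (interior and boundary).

1322

Using the shoelace formula, 2A = |((-11)·(-2) − (-33)·14) + ((-33)·7 − 13·(-2)) + (13·(-20) − 42·7) + (42·8 − 23·(-20)) + (23·54 − 45·8) + (45·14 − (-11)·54)| = 2627, so the area is 2627/2.
Along each edge there are gcd(|Δx|,|Δy|)+1 lattice points, so counting each shared vertex once the boundary has gcd(22,16) + gcd(46,9) + gcd(29,27) + gcd(19,28) + gcd(22,46) + gcd(56,40) = 2+1+1+1+2+8 = 15.
Pick's theorem gives I = A − B/2 + 1 = 2627/2 − 15/2 + 1 = 1307, so the closed region contains I + B = 1307 + 15 = 1322 lattice points.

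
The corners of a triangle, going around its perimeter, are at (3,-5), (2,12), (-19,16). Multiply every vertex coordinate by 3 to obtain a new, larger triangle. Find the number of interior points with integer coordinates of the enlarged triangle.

The shoelace formula gives twice the area as |[3·12 − 2·(-5)] + [2·16 − (-19)·12] + [(-19)·(-5) − 3·16]| = 353, so the area is 176.5.
Summing gcd(|Δx|,|Δy|) over the edges gives the boundary count: gcd(1,17) + gcd(21,4) + gcd(22,21) = 1+1+1 = 3.
Scaling by 3 multiplies the area by 3² = 9 (so the new area is 3177/2) and multiplies the boundary lattice-point count by 3, giving 9.
By Pick's theorem, the interior count of the dilated polygon is 3177/2 − 9/2 + 1 = 1585.

1585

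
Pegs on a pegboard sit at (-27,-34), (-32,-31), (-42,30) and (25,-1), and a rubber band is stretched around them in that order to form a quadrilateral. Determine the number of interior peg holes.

By the shoelace formula, twice the signed area is |[(-27)·(-31) − (-32)·(-34)] + [(-32)·30 − (-42)·(-31)] + [(-42)·(-1) − 25·30] + [25·(-34) − (-27)·(-1)]| = 4098, so the area is 2049.
Along each edge there are gcd(|Δx|,|Δy|)+1 lattice points, so counting each shared vertex once the boundary has gcd(5,3) + gcd(10,61) + gcd(67,31) + gcd(52,33) = 1+1+1+1 = 4.
By Pick's theorem A = I + B/2 − 1, so I = 2049 − 4/2 + 1 = 2048.

2048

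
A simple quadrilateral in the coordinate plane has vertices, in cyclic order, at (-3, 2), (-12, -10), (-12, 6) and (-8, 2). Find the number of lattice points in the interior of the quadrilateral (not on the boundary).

49

The shoelace formula gives twice the area as |((-3)·(-10) − (-12)·2) + ((-12)·6 − (-12)·(-10)) + ((-12)·2 − (-8)·6) + ((-8)·2 − (-3)·2)| = 124, so the area is 62.
Along each edge there are gcd(|Δx|,|Δy|)+1 lattice points, so counting each shared vertex once the boundary has gcd(9,12) + gcd(0,16) + gcd(4,4) + gcd(5,0) = 3+16+4+5 = 28.
Pick's theorem gives I = A − B/2 + 1 = 62 − 28/2 + 1 = 49.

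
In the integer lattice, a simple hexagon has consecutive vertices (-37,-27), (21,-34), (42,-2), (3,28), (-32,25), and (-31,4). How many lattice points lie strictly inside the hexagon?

By the shoelace formula, twice the signed area is |[(-37)·(-34) − 21·(-27)] + [21·(-2) − 42·(-34)] + [42·28 − 3·(-2)] + [3·25 − (-32)·28] + [(-32)·4 − (-31)·25] + [(-31)·(-27) − (-37)·4]| = 6996, so the area is 3498.
The number of boundary lattice points is Σ gcd(|Δx|,|Δy|) = gcd(58,7) + gcd(21,32) + gcd(39,30) + gcd(35,3) + gcd(1,21) + gcd(6,31) = 1+1+3+1+1+1 = 8.
By Pick's theorem A = I + B/2 − 1, so I = 3498 − 8/2 + 1 = 3495.

3495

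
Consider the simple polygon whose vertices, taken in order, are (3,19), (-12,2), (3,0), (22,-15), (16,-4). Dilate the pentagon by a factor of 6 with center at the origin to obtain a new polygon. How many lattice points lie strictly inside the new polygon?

11704

Using the shoelace formula, 2A = |(3·2 − (-12)·19) + ((-12)·0 − 3·2) + (3·(-15) − 22·0) + (22·(-4) − 16·(-15)) + (16·19 − 3·(-4))| = 651, so the area is 651/2.
Summing gcd(|Δx|,|Δy|) over the edges gives the boundary count: gcd(15,17) + gcd(15,2) + gcd(19,15) + gcd(6,11) + gcd(13,23) = 1+1+1+1+1 = 5.
Scaling by 6 multiplies the area by 6² = 36 (so the new area is 11718) and multiplies the boundary lattice-point count by 6, giving 30.
By Pick's theorem, the interior count of the dilated polygon is 11718 − 30/2 + 1 = 11704.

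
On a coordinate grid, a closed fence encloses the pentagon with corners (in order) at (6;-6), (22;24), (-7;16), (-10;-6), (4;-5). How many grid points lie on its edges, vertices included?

6

The number of boundary lattice points is Σ gcd(|Δx|,|Δy|) = gcd(16,30) + gcd(29,8) + gcd(3,22) + gcd(14,1) + gcd(2,1) = 2+1+1+1+1 = 6.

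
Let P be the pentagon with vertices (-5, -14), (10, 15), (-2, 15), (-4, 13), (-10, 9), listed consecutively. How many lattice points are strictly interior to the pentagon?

The shoelace formula gives twice the area as |[(-5)·15 − 10·(-14)] + [10·15 − (-2)·15] + [(-2)·13 − (-4)·15] + [(-4)·9 − (-10)·13] + [(-10)·(-14) − (-5)·9]| = 558, so the area is 279.
Summing gcd(|Δx|,|Δy|) over the edges gives the boundary count: gcd(15,29) + gcd(12,0) + gcd(2,2) + gcd(6,4) + gcd(5,23) = 1+12+2+2+1 = 18.
By Pick's theorem A = I + B/2 − 1, so I = 279 − 18/2 + 1 = 271.

271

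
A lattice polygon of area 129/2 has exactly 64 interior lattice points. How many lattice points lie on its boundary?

3

Pick's theorem gives A = I + B/2 − 1, so B = 2(A − I + 1) = 2(129/2 − 64 + 1) = 3.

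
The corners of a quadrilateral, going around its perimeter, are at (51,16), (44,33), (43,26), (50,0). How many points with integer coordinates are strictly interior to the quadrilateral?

101

The shoelace formula gives twice the area as |(51·33 − 44·16) + (44·26 − 43·33) + (43·0 − 50·26) + (50·16 − 51·0)| = 204, so the area is 102.
Along each edge there are gcd(|Δx|,|Δy|)+1 lattice points, so counting each shared vertex once the boundary has gcd(7,17) + gcd(1,7) + gcd(7,26) + gcd(1,16) = 1+1+1+1 = 4.
By Pick's theorem A = I + B/2 − 1, so I = 102 − 4/2 + 1 = 101.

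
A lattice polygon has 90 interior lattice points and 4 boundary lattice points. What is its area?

By Pick's theorem, A = I + B/2 − 1 = 90 + 4/2 − 1 = 91.

91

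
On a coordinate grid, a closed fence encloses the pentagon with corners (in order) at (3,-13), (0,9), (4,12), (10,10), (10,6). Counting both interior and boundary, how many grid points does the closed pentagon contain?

Using the shoelace formula, 2A = |(3·9 − 0·(-13)) + (0·12 − 4·9) + (4·10 − 10·12) + (10·6 − 10·10) + (10·(-13) − 3·6)| = 277, so the area is 277/2.
Along each edge there are gcd(|Δx|,|Δy|)+1 lattice points, so counting each shared vertex once the boundary has gcd(3,22) + gcd(4,3) + gcd(6,2) + gcd(0,4) + gcd(7,19) = 1+1+2+4+1 = 9.
Pick's theorem gives I = A − B/2 + 1 = 277/2 − 9/2 + 1 = 135, so the closed region contains I + B = 135 + 9 = 144 lattice points.

144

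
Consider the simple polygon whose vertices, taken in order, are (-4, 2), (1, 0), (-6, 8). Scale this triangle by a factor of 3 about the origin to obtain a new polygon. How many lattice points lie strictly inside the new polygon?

Using the shoelace formula, 2A = |[(-4)·0 − 1·2] + [1·8 − (-6)·0] + [(-6)·2 − (-4)·8]| = 26, so the area is 13.
Along each edge there are gcd(|Δx|,|Δy|)+1 lattice points, so counting each shared vertex once the boundary has gcd(5,2) + gcd(7,8) + gcd(2,6) = 1+1+2 = 4.
Scaling by 3 multiplies the area by 3² = 9 (so the new area is 117) and multiplies the boundary lattice-point count by 3, giving 12.
By Pick's theorem, the interior count of the dilated polygon is 117 − 12/2 + 1 = 112.

112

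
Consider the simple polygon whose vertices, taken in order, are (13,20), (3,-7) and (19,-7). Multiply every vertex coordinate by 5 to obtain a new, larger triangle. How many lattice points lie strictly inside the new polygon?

5351

Using the shoelace formula, 2A = |[13·(-7) − 3·20] + [3·(-7) − 19·(-7)] + [19·20 − 13·(-7)]| = 432, so the area is 216.
Along each edge there are gcd(|Δx|,|Δy|)+1 lattice points, so counting each shared vertex once the boundary has gcd(10,27) + gcd(16,0) + gcd(6,27) = 1+16+3 = 20.
Scaling by 5 multiplies the area by 5² = 25 (so the new area is 5400) and multiplies the boundary lattice-point count by 5, giving 100.
By Pick's theorem, the interior count of the dilated polygon is 5400 − 100/2 + 1 = 5351.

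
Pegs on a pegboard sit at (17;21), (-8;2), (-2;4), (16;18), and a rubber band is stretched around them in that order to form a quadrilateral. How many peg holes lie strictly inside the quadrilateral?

The shoelace formula gives twice the area as |[17·2 − (-8)·21] + [(-8)·4 − (-2)·2] + [(-2)·18 − 16·4] + [16·21 − 17·18]| = 104, so the area is 52.
Along each edge there are gcd(|Δx|,|Δy|)+1 lattice points, so counting each shared vertex once the boundary has gcd(25,19) + gcd(6,2) + gcd(18,14) + gcd(1,3) = 1+2+2+1 = 6.
Pick's theorem gives I = A − B/2 + 1 = 52 − 6/2 + 1 = 50.

50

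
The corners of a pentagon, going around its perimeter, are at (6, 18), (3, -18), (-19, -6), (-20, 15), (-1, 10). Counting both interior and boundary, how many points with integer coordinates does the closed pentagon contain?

600

By the shoelace formula, twice the signed area is |(6·(-18) − 3·18) + (3·(-6) − (-19)·(-18)) + ((-19)·15 − (-20)·(-6)) + ((-20)·10 − (-1)·15) + ((-1)·18 − 6·10)| = 1190, so the area is 595.
Summing gcd(|Δx|,|Δy|) over the edges gives the boundary count: gcd(3,36) + gcd(22,12) + gcd(1,21) + gcd(19,5) + gcd(7,8) = 3+2+1+1+1 = 8.
Pick's theorem gives I = A − B/2 + 1 = 595 − 8/2 + 1 = 592, so the closed region contains I + B = 592 + 8 = 600 lattice points.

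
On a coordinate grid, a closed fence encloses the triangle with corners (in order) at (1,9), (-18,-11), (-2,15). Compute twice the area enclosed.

174

Using the shoelace formula, 2A = |[1·(-11) − (-18)·9] + [(-18)·15 − (-2)·(-11)] + [(-2)·9 − 1·15]| = 174, so the area is 87.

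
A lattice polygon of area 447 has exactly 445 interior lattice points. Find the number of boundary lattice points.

Pick's theorem gives A = I + B/2 − 1, so B = 2(A − I + 1) = 2(447 − 445 + 1) = 6.

6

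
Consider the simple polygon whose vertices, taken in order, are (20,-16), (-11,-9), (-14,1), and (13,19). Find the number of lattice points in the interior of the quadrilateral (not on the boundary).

The shoelace formula gives twice the area as |(20·(-9) − (-11)·(-16)) + ((-11)·1 − (-14)·(-9)) + ((-14)·19 − 13·1) + (13·(-16) − 20·19)| = 1360, so the area is 680.
Along each edge there are gcd(|Δx|,|Δy|)+1 lattice points, so counting each shared vertex once the boundary has gcd(31,7) + gcd(3,10) + gcd(27,18) + gcd(7,35) = 1+1+9+7 = 18.
By Pick's theorem A = I + B/2 − 1, so I = 680 − 18/2 + 1 = 672.

672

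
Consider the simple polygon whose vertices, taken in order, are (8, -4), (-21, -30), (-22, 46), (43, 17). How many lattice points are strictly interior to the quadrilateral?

2301

The shoelace formula gives twice the area as |(8·(-30) − (-21)·(-4)) + ((-21)·46 − (-22)·(-30)) + ((-22)·17 − 43·46) + (43·(-4) − 8·17)| = 4610, so the area is 2305.
The number of boundary lattice points is Σ gcd(|Δx|,|Δy|) = gcd(29,26) + gcd(1,76) + gcd(65,29) + gcd(35,21) = 1+1+1+7 = 10.
Pick's theorem gives I = A − B/2 + 1 = 2305 − 10/2 + 1 = 2301.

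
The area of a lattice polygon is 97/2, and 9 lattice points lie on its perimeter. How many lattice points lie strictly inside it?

45

From Pick's theorem, I = A − B/2 + 1 = 97/2 − 9/2 + 1 = 45.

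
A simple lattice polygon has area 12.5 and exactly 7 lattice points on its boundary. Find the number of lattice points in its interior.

10

From Pick's theorem, I = A − B/2 + 1 = 12.5 − 7/2 + 1 = 10.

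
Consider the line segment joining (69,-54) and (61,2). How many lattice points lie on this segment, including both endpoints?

The number of lattice points on a segment between lattice points is gcd(|Δx|,|Δy|) + 1 = gcd(8,56) + 1 = 8 + 1 = 9.

9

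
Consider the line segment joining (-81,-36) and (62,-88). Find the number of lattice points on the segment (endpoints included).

14

The number of lattice points on a segment between lattice points is gcd(|Δx|,|Δy|) + 1 = gcd(143,52) + 1 = 13 + 1 = 14.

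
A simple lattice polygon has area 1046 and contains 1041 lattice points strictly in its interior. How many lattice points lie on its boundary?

12

Pick's theorem gives A = I + B/2 − 1, so B = 2(A − I + 1) = 2(1046 − 1041 + 1) = 12.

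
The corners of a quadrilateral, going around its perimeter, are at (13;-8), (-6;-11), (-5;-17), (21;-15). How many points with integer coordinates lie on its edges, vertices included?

The number of boundary lattice points is Σ gcd(|Δx|,|Δy|) = gcd(19,3) + gcd(1,6) + gcd(26,2) + gcd(8,7) = 1+1+2+1 = 5.

5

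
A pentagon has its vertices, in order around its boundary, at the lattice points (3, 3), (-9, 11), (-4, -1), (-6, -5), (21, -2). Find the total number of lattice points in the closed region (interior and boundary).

163

The shoelace formula gives twice the area as |[3·11 − (-9)·3] + [(-9)·(-1) − (-4)·11] + [(-4)·(-5) − (-6)·(-1)] + [(-6)·(-2) − 21·(-5)] + [21·3 − 3·(-2)]| = 313, so the area is 313/2.
Summing gcd(|Δx|,|Δy|) over the edges gives the boundary count: gcd(12,8) + gcd(5,12) + gcd(2,4) + gcd(27,3) + gcd(18,5) = 4+1+2+3+1 = 11.
Pick's theorem gives I = A − B/2 + 1 = 313/2 − 11/2 + 1 = 152, so the closed region contains I + B = 152 + 11 = 163 lattice points.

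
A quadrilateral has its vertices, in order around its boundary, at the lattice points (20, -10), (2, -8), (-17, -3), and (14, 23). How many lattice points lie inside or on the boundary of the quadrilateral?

620

Using the shoelace formula, 2A = |(20·(-8) − 2·(-10)) + (2·(-3) − (-17)·(-8)) + ((-17)·23 − 14·(-3)) + (14·(-10) − 20·23)| = 1231, so the area is 1231/2.
Summing gcd(|Δx|,|Δy|) over the edges gives the boundary count: gcd(18,2) + gcd(19,5) + gcd(31,26) + gcd(6,33) = 2+1+1+3 = 7.
Pick's theorem gives I = A − B/2 + 1 = 1231/2 − 7/2 + 1 = 613, so the closed region contains I + B = 613 + 7 = 620 lattice points.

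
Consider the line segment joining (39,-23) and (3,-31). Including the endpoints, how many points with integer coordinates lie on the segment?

5

The number of lattice points on a segment between lattice points is gcd(|Δx|,|Δy|) + 1 = gcd(36,8) + 1 = 4 + 1 = 5.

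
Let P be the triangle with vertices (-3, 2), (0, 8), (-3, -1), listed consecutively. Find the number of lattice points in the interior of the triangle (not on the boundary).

By the shoelace formula, twice the signed area is |[(-3)·8 − 0·2] + [0·(-1) − (-3)·8] + [(-3)·2 − (-3)·(-1)]| = 9, so the area is 4.5.
Along each edge there are gcd(|Δx|,|Δy|)+1 lattice points, so counting each shared vertex once the boundary has gcd(3,6) + gcd(3,9) + gcd(0,3) = 3+3+3 = 9.
By Pick's theorem A = I + B/2 − 1, so I = 4.5 − 9/2 + 1 = 1.

1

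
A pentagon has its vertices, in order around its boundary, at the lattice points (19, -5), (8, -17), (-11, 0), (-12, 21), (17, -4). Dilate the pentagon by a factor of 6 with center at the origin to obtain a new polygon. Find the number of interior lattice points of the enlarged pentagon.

18328

By the shoelace formula, twice the signed area is |(19·(-17) − 8·(-5)) + (8·0 − (-11)·(-17)) + ((-11)·21 − (-12)·0) + ((-12)·(-4) − 17·21) + (17·(-5) − 19·(-4))| = 1019, so the area is 1019/2.
The number of boundary lattice points is Σ gcd(|Δx|,|Δy|) = gcd(11,12) + gcd(19,17) + gcd(1,21) + gcd(29,25) + gcd(2,1) = 1+1+1+1+1 = 5.
Scaling by 6 multiplies the area by 6² = 36 (so the new area is 18342) and multiplies the boundary lattice-point count by 6, giving 30.
By Pick's theorem, the interior count of the dilated polygon is 18342 − 30/2 + 1 = 18328.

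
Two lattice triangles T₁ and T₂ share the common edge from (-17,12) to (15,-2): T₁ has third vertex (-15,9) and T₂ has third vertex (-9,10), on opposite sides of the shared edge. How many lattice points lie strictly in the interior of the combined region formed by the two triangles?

The union is the simple quadrilateral with vertices (-17,12), (-15,9), (15,-2), (-9,10) in order.
The shoelace formula gives twice the area as |((-17)·9 − (-15)·12) + ((-15)·(-2) − 15·9) + (15·10 − (-9)·(-2)) + ((-9)·12 − (-17)·10)| = 116, so the area is 58.
Summing gcd(|Δx|,|Δy|) over the edges gives the boundary count: gcd(2,3) + gcd(30,11) + gcd(24,12) + gcd(8,2) = 1+1+12+2 = 16.
By Pick's theorem I = A − B/2 + 1 = 58 − 16/2 + 1 = 51.

51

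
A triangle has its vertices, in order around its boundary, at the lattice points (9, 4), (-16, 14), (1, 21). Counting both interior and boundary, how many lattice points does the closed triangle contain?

The shoelace formula gives twice the area as |[9·14 − (-16)·4] + [(-16)·21 − 1·14] + [1·4 − 9·21]| = 345, so the area is 345/2.
Along each edge there are gcd(|Δx|,|Δy|)+1 lattice points, so counting each shared vertex once the boundary has gcd(25,10) + gcd(17,7) + gcd(8,17) = 5+1+1 = 7.
Pick's theorem gives I = A − B/2 + 1 = 345/2 − 7/2 + 1 = 170, so the closed region contains I + B = 170 + 7 = 177 lattice points.

177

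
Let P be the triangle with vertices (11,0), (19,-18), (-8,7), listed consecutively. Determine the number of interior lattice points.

142

Using the shoelace formula, 2A = |[11·(-18) − 19·0] + [19·7 − (-8)·(-18)] + [(-8)·0 − 11·7]| = 286, so the area is 143.
The number of boundary lattice points is Σ gcd(|Δx|,|Δy|) = gcd(8,18) + gcd(27,25) + gcd(19,7) = 2+1+1 = 4.
By Pick's theorem A = I + B/2 − 1, so I = 143 − 4/2 + 1 = 142.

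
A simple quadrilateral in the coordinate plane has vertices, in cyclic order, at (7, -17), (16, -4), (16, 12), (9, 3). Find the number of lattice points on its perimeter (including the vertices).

20

Along each edge there are gcd(|Δx|,|Δy|)+1 lattice points, so counting each shared vertex once the boundary has gcd(9,13) + gcd(0,16) + gcd(7,9) + gcd(2,20) = 1+16+1+2 = 20.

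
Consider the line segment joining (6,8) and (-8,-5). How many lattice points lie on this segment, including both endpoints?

2

The number of lattice points on a segment between lattice points is gcd(|Δx|,|Δy|) + 1 = gcd(14,13) + 1 = 1 + 1 = 2.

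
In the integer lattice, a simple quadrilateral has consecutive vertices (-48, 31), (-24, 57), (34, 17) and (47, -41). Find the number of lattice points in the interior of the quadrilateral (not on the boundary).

3519

By the shoelace formula, twice the signed area is |[(-48)·57 − (-24)·31] + [(-24)·17 − 34·57] + [34·(-41) − 47·17] + [47·31 − (-48)·(-41)]| = 7042, so the area is 3521.
The number of boundary lattice points is Σ gcd(|Δx|,|Δy|) = gcd(24,26) + gcd(58,40) + gcd(13,58) + gcd(95,72) = 2+2+1+1 = 6.
By Pick's theorem A = I + B/2 − 1, so I = 3521 − 6/2 + 1 = 3519.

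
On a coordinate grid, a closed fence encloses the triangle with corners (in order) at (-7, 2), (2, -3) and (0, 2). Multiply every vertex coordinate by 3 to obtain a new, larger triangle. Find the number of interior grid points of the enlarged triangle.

Using the shoelace formula, 2A = |[(-7)·(-3) − 2·2] + [2·2 − 0·(-3)] + [0·2 − (-7)·2]| = 35, so the area is 17.5.
The number of boundary lattice points is Σ gcd(|Δx|,|Δy|) = gcd(9,5) + gcd(2,5) + gcd(7,0) = 1+1+7 = 9.
Scaling by 3 multiplies the area by 3² = 9 (so the new area is 157.5) and multiplies the boundary lattice-point count by 3, giving 27.
By Pick's theorem, the interior count of the dilated polygon is 157.5 − 27/2 + 1 = 145.

145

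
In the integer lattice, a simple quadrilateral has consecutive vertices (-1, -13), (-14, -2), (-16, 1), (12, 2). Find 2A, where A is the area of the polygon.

424

The shoelace formula gives twice the area as |((-1)·(-2) − (-14)·(-13)) + ((-14)·1 − (-16)·(-2)) + ((-16)·2 − 12·1) + (12·(-13) − (-1)·2)| = 424, so the area is 212.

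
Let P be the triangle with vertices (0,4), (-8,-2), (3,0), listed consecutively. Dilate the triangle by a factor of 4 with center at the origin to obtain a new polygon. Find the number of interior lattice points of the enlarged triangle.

By the shoelace formula, twice the signed area is |[0·(-2) − (-8)·4] + [(-8)·0 − 3·(-2)] + [3·4 − 0·0]| = 50, so the area is 25.
The number of boundary lattice points is Σ gcd(|Δx|,|Δy|) = gcd(8,6) + gcd(11,2) + gcd(3,4) = 2+1+1 = 4.
Scaling by 4 multiplies the area by 4² = 16 (so the new area is 400) and multiplies the boundary lattice-point count by 4, giving 16.
By Pick's theorem, the interior count of the dilated polygon is 400 − 16/2 + 1 = 393.

393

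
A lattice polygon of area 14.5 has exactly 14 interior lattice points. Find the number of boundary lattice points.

3

Pick's theorem gives A = I + B/2 − 1, so B = 2(A − I + 1) = 2(14.5 − 14 + 1) = 3.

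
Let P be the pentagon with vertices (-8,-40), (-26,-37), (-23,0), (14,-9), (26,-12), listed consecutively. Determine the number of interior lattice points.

By the shoelace formula, twice the signed area is |[(-8)·(-37) − (-26)·(-40)] + [(-26)·0 − (-23)·(-37)] + [(-23)·(-9) − 14·0] + [14·(-12) − 26·(-9)] + [26·(-40) − (-8)·(-12)]| = 2458, so the area is 1229.
The number of boundary lattice points is Σ gcd(|Δx|,|Δy|) = gcd(18,3) + gcd(3,37) + gcd(37,9) + gcd(12,3) + gcd(34,28) = 3+1+1+3+2 = 10.
By Pick's theorem A = I + B/2 − 1, so I = 1229 − 10/2 + 1 = 1225.

1225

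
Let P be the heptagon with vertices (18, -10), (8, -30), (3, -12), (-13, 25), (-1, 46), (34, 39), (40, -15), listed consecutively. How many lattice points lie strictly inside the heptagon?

2448

By the shoelace formula, twice the signed area is |[18·(-30) − 8·(-10)] + [8·(-12) − 3·(-30)] + [3·25 − (-13)·(-12)] + [(-13)·46 − (-1)·25] + [(-1)·39 − 34·46] + [34·(-15) − 40·39] + [40·(-10) − 18·(-15)]| = 4923, so the area is 2461.5.
Along each edge there are gcd(|Δx|,|Δy|)+1 lattice points, so counting each shared vertex once the boundary has gcd(10,20) + gcd(5,18) + gcd(16,37) + gcd(12,21) + gcd(35,7) + gcd(6,54) + gcd(22,5) = 10+1+1+3+7+6+1 = 29.
By Pick's theorem A = I + B/2 − 1, so I = 2461.5 − 29/2 + 1 = 2448.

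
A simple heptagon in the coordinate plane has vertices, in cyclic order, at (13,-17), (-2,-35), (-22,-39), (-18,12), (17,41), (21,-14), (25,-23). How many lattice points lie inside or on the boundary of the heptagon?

By the shoelace formula, twice the signed area is |(13·(-35) − (-2)·(-17)) + ((-2)·(-39) − (-22)·(-35)) + ((-22)·12 − (-18)·(-39)) + ((-18)·41 − 17·12) + (17·(-14) − 21·41) + (21·(-23) − 25·(-14)) + (25·(-17) − 13·(-23))| = 4447, so the area is 2223.5.
Summing gcd(|Δx|,|Δy|) over the edges gives the boundary count: gcd(15,18) + gcd(20,4) + gcd(4,51) + gcd(35,29) + gcd(4,55) + gcd(4,9) + gcd(12,6) = 3+4+1+1+1+1+6 = 17.
Pick's theorem gives I = A − B/2 + 1 = 2223.5 − 17/2 + 1 = 2216, so the closed region contains I + B = 2216 + 17 = 2233 lattice points.

2233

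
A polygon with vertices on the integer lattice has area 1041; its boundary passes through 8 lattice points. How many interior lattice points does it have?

Pick's theorem A = I + B/2 − 1 rearranges to I = A − B/2 + 1 = 1041 − 8/2 + 1 = 1038.

1038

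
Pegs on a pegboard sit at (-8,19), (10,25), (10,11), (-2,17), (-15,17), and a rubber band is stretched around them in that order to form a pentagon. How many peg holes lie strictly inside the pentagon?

114

The shoelace formula gives twice the area as |[(-8)·25 − 10·19] + [10·11 − 10·25] + [10·17 − (-2)·11] + [(-2)·17 − (-15)·17] + [(-15)·19 − (-8)·17]| = 266, so the area is 133.
Along each edge there are gcd(|Δx|,|Δy|)+1 lattice points, so counting each shared vertex once the boundary has gcd(18,6) + gcd(0,14) + gcd(12,6) + gcd(13,0) + gcd(7,2) = 6+14+6+13+1 = 40.
By Pick's theorem A = I + B/2 − 1, so I = 133 − 40/2 + 1 = 114.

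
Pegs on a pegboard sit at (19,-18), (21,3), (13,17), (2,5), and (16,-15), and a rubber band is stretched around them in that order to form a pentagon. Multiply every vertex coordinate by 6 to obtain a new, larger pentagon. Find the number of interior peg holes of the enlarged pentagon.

The shoelace formula gives twice the area as |(19·3 − 21·(-18)) + (21·17 − 13·3) + (13·5 − 2·17) + (2·(-15) − 16·5) + (16·(-18) − 19·(-15))| = 671, so the area is 335.5.
Summing gcd(|Δx|,|Δy|) over the edges gives the boundary count: gcd(2,21) + gcd(8,14) + gcd(11,12) + gcd(14,20) + gcd(3,3) = 1+2+1+2+3 = 9.
Scaling by 6 multiplies the area by 6² = 36 (so the new area is 12078) and multiplies the boundary lattice-point count by 6, giving 54.
By Pick's theorem, the interior count of the dilated polygon is 12078 − 54/2 + 1 = 12052.

12052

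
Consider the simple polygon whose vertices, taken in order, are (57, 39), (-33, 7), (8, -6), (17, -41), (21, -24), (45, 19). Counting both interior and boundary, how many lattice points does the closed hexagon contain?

By the shoelace formula, twice the signed area is |(57·7 − (-33)·39) + ((-33)·(-6) − 8·7) + (8·(-41) − 17·(-6)) + (17·(-24) − 21·(-41)) + (21·19 − 45·(-24)) + (45·39 − 57·19)| = 4206, so the area is 2103.
The number of boundary lattice points is Σ gcd(|Δx|,|Δy|) = gcd(90,32) + gcd(41,13) + gcd(9,35) + gcd(4,17) + gcd(24,43) + gcd(12,20) = 2+1+1+1+1+4 = 10.
Pick's theorem gives I = A − B/2 + 1 = 2103 − 10/2 + 1 = 2099, so the closed region contains I + B = 2099 + 10 = 2109 lattice points.

2109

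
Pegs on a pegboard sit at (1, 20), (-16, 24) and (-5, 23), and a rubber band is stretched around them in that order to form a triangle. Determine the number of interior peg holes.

The shoelace formula gives twice the area as |[1·24 − (-16)·20] + [(-16)·23 − (-5)·24] + [(-5)·20 − 1·23]| = 27, so the area is 13.5.
The number of boundary lattice points is Σ gcd(|Δx|,|Δy|) = gcd(17,4) + gcd(11,1) + gcd(6,3) = 1+1+3 = 5.
By Pick's theorem A = I + B/2 − 1, so I = 13.5 − 5/2 + 1 = 12.

12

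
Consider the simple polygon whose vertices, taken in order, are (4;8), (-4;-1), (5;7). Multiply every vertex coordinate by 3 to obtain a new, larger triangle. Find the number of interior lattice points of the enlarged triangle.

73

The shoelace formula gives twice the area as |[4·(-1) − (-4)·8] + [(-4)·7 − 5·(-1)] + [5·8 − 4·7]| = 17, so the area is 17/2.
Along each edge there are gcd(|Δx|,|Δy|)+1 lattice points, so counting each shared vertex once the boundary has gcd(8,9) + gcd(9,8) + gcd(1,1) = 1+1+1 = 3.
Scaling by 3 multiplies the area by 3² = 9 (so the new area is 153/2) and multiplies the boundary lattice-point count by 3, giving 9.
By Pick's theorem, the interior count of the dilated polygon is 153/2 − 9/2 + 1 = 73.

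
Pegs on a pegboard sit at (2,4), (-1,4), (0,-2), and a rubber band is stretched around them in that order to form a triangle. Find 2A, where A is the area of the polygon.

The shoelace formula gives twice the area as |[2·4 − (-1)·4] + [(-1)·(-2) − 0·4] + [0·4 − 2·(-2)]| = 18, so the area is 9.

18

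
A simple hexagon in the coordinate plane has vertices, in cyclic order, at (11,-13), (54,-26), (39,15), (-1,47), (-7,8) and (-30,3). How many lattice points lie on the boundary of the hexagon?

The number of boundary lattice points is Σ gcd(|Δx|,|Δy|) = gcd(43,13) + gcd(15,41) + gcd(40,32) + gcd(6,39) + gcd(23,5) + gcd(41,16) = 1+1+8+3+1+1 = 15.

15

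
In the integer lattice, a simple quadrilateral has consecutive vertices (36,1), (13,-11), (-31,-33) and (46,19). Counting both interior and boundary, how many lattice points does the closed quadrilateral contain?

458

By the shoelace formula, twice the signed area is |(36·(-11) − 13·1) + (13·(-33) − (-31)·(-11)) + ((-31)·19 − 46·(-33)) + (46·1 − 36·19)| = 888, so the area is 444.
Summing gcd(|Δx|,|Δy|) over the edges gives the boundary count: gcd(23,12) + gcd(44,22) + gcd(77,52) + gcd(10,18) = 1+22+1+2 = 26.
Pick's theorem gives I = A − B/2 + 1 = 444 − 26/2 + 1 = 432, so the closed region contains I + B = 432 + 26 = 458 lattice points.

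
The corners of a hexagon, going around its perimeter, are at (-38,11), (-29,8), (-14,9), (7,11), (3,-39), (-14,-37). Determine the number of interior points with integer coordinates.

Using the shoelace formula, 2A = |((-38)·8 − (-29)·11) + ((-29)·9 − (-14)·8) + ((-14)·11 − 7·9) + (7·(-39) − 3·11) + (3·(-37) − (-14)·(-39)) + ((-14)·11 − (-38)·(-37))| = 2874, so the area is 1437.
The number of boundary lattice points is Σ gcd(|Δx|,|Δy|) = gcd(9,3) + gcd(15,1) + gcd(21,2) + gcd(4,50) + gcd(17,2) + gcd(24,48) = 3+1+1+2+1+24 = 32.
By Pick's theorem A = I + B/2 − 1, so I = 1437 − 32/2 + 1 = 1422.

1422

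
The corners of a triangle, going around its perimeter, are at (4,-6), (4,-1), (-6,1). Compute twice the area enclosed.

Using the shoelace formula, 2A = |[4·(-1) − 4·(-6)] + [4·1 − (-6)·(-1)] + [(-6)·(-6) − 4·1]| = 50, so the area is 25.

50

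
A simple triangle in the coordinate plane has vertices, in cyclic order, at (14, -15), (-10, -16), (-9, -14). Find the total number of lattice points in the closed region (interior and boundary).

By the shoelace formula, twice the signed area is |[14·(-16) − (-10)·(-15)] + [(-10)·(-14) − (-9)·(-16)] + [(-9)·(-15) − 14·(-14)]| = 47, so the area is 47/2.
Along each edge there are gcd(|Δx|,|Δy|)+1 lattice points, so counting each shared vertex once the boundary has gcd(24,1) + gcd(1,2) + gcd(23,1) = 1+1+1 = 3.
Pick's theorem gives I = A − B/2 + 1 = 47/2 − 3/2 + 1 = 23, so the closed region contains I + B = 23 + 3 = 26 lattice points.

26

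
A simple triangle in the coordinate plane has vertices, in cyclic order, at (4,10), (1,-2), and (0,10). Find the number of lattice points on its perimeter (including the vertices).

8

The number of boundary lattice points is Σ gcd(|Δx|,|Δy|) = gcd(3,12) + gcd(1,12) + gcd(4,0) = 3+1+4 = 8.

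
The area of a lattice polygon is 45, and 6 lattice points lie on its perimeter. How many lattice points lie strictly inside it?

Pick's theorem A = I + B/2 − 1 rearranges to I = A − B/2 + 1 = 45 − 6/2 + 1 = 43.

43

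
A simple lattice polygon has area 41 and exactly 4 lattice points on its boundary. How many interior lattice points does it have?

From Pick's theorem, I = A − B/2 + 1 = 41 − 4/2 + 1 = 40.

40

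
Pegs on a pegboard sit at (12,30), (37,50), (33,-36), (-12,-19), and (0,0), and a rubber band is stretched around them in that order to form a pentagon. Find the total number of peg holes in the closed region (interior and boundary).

By the shoelace formula, twice the signed area is |[12·50 − 37·30] + [37·(-36) − 33·50] + [33·(-19) − (-12)·(-36)] + [(-12)·0 − 0·(-19)] + [0·30 − 12·0]| = 4551, so the area is 4551/2.
The number of boundary lattice points is Σ gcd(|Δx|,|Δy|) = gcd(25,20) + gcd(4,86) + gcd(45,17) + gcd(12,19) + gcd(12,30) = 5+2+1+1+6 = 15.
Pick's theorem gives I = A − B/2 + 1 = 4551/2 − 15/2 + 1 = 2269, so the closed region contains I + B = 2269 + 15 = 2284 lattice points.

2284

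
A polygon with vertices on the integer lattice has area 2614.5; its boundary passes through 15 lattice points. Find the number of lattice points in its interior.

2608

Pick's theorem A = I + B/2 − 1 rearranges to I = A − B/2 + 1 = 2614.5 − 15/2 + 1 = 2608.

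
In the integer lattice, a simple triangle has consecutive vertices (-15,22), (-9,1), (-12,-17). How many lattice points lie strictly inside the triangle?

82

By the shoelace formula, twice the signed area is |((-15)·1 − (-9)·22) + ((-9)·(-17) − (-12)·1) + ((-12)·22 − (-15)·(-17))| = 171, so the area is 171/2.
The number of boundary lattice points is Σ gcd(|Δx|,|Δy|) = gcd(6,21) + gcd(3,18) + gcd(3,39) = 3+3+3 = 9.
By Pick's theorem A = I + B/2 − 1, so I = 171/2 − 9/2 + 1 = 82.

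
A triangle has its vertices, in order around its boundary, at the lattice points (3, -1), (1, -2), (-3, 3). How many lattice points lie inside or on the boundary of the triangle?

10

Using the shoelace formula, 2A = |[3·(-2) − 1·(-1)] + [1·3 − (-3)·(-2)] + [(-3)·(-1) − 3·3]| = 14, so the area is 7.
Along each edge there are gcd(|Δx|,|Δy|)+1 lattice points, so counting each shared vertex once the boundary has gcd(2,1) + gcd(4,5) + gcd(6,4) = 1+1+2 = 4.
Pick's theorem gives I = A − B/2 + 1 = 7 − 4/2 + 1 = 6, so the closed region contains I + B = 6 + 4 = 10 lattice points.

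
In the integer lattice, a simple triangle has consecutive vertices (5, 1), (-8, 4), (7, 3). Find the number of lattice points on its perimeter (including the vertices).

Along each edge there are gcd(|Δx|,|Δy|)+1 lattice points, so counting each shared vertex once the boundary has gcd(13,3) + gcd(15,1) + gcd(2,2) = 1+1+2 = 4.

4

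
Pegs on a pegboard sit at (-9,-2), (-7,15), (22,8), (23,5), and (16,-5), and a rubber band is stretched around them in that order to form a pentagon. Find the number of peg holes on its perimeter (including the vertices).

The number of boundary lattice points is Σ gcd(|Δx|,|Δy|) = gcd(2,17) + gcd(29,7) + gcd(1,3) + gcd(7,10) + gcd(25,3) = 1+1+1+1+1 = 5.

5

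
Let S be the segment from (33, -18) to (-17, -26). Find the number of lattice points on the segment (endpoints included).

The number of lattice points on a segment between lattice points is gcd(|Δx|,|Δy|) + 1 = gcd(50,8) + 1 = 2 + 1 = 3.

3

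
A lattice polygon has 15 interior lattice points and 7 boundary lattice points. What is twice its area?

Pick's theorem states A = I + B/2 − 1, so A = 15 + 7/2 − 1 = 35/2.
Hence 2A = 35.

35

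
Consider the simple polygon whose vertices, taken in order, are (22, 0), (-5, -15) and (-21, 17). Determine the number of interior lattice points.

By the shoelace formula, twice the signed area is |(22·(-15) − (-5)·0) + ((-5)·17 − (-21)·(-15)) + ((-21)·0 − 22·17)| = 1104, so the area is 552.
Along each edge there are gcd(|Δx|,|Δy|)+1 lattice points, so counting each shared vertex once the boundary has gcd(27,15) + gcd(16,32) + gcd(43,17) = 3+16+1 = 20.
By Pick's theorem A = I + B/2 − 1, so I = 552 − 20/2 + 1 = 543.

543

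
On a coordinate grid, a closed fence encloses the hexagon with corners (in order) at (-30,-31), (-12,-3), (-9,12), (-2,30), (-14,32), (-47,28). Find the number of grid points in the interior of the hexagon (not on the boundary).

1529

Using the shoelace formula, 2A = |[(-30)·(-3) − (-12)·(-31)] + [(-12)·12 − (-9)·(-3)] + [(-9)·30 − (-2)·12] + [(-2)·32 − (-14)·30] + [(-14)·28 − (-47)·32] + [(-47)·(-31) − (-30)·28]| = 3066, so the area is 1533.
The number of boundary lattice points is Σ gcd(|Δx|,|Δy|) = gcd(18,28) + gcd(3,15) + gcd(7,18) + gcd(12,2) + gcd(33,4) + gcd(17,59) = 2+3+1+2+1+1 = 10.
By Pick's theorem A = I + B/2 − 1, so I = 1533 − 10/2 + 1 = 1529.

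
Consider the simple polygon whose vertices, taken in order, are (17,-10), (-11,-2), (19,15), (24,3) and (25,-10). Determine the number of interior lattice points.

478

By the shoelace formula, twice the signed area is |(17·(-2) − (-11)·(-10)) + ((-11)·15 − 19·(-2)) + (19·3 − 24·15) + (24·(-10) − 25·3) + (25·(-10) − 17·(-10))| = 969, so the area is 484.5.
Along each edge there are gcd(|Δx|,|Δy|)+1 lattice points, so counting each shared vertex once the boundary has gcd(28,8) + gcd(30,17) + gcd(5,12) + gcd(1,13) + gcd(8,0) = 4+1+1+1+8 = 15.
Pick's theorem gives I = A − B/2 + 1 = 484.5 − 15/2 + 1 = 478.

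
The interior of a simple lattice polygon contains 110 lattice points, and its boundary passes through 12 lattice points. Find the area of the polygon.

115

Pick's theorem states A = I + B/2 − 1, so A = 110 + 12/2 − 1 = 115.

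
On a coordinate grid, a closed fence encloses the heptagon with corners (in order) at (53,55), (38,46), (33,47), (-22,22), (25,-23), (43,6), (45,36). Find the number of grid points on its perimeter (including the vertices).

Summing gcd(|Δx|,|Δy|) over the edges gives the boundary count: gcd(15,9) + gcd(5,1) + gcd(55,25) + gcd(47,45) + gcd(18,29) + gcd(2,30) + gcd(8,19) = 3+1+5+1+1+2+1 = 14.

14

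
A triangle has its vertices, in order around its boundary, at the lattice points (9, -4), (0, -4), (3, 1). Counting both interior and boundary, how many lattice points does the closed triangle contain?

Using the shoelace formula, 2A = |[9·(-4) − 0·(-4)] + [0·1 − 3·(-4)] + [3·(-4) − 9·1]| = 45, so the area is 45/2.
Summing gcd(|Δx|,|Δy|) over the edges gives the boundary count: gcd(9,0) + gcd(3,5) + gcd(6,5) = 9+1+1 = 11.
Pick's theorem gives I = A − B/2 + 1 = 45/2 − 11/2 + 1 = 18, so the closed region contains I + B = 18 + 11 = 29 lattice points.

29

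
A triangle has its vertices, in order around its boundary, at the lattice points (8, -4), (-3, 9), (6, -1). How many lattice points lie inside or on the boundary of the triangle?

Using the shoelace formula, 2A = |(8·9 − (-3)·(-4)) + ((-3)·(-1) − 6·9) + (6·(-4) − 8·(-1))| = 7, so the area is 3.5.
The number of boundary lattice points is Σ gcd(|Δx|,|Δy|) = gcd(11,13) + gcd(9,10) + gcd(2,3) = 1+1+1 = 3.
Pick's theorem gives I = A − B/2 + 1 = 3.5 − 3/2 + 1 = 3, so the closed region contains I + B = 3 + 3 = 6 lattice points.

6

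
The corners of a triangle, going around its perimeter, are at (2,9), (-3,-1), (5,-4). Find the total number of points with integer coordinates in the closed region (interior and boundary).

The shoelace formula gives twice the area as |(2·(-1) − (-3)·9) + ((-3)·(-4) − 5·(-1)) + (5·9 − 2·(-4))| = 95, so the area is 47.5.
The number of boundary lattice points is Σ gcd(|Δx|,|Δy|) = gcd(5,10) + gcd(8,3) + gcd(3,13) = 5+1+1 = 7.
Pick's theorem gives I = A − B/2 + 1 = 47.5 − 7/2 + 1 = 45, so the closed region contains I + B = 45 + 7 = 52 lattice points.

52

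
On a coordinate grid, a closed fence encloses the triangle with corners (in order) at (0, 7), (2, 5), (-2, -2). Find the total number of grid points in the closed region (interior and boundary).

Using the shoelace formula, 2A = |(0·5 − 2·7) + (2·(-2) − (-2)·5) + ((-2)·7 − 0·(-2))| = 22, so the area is 11.
The number of boundary lattice points is Σ gcd(|Δx|,|Δy|) = gcd(2,2) + gcd(4,7) + gcd(2,9) = 2+1+1 = 4.
Pick's theorem gives I = A − B/2 + 1 = 11 − 4/2 + 1 = 10, so the closed region contains I + B = 10 + 4 = 14 lattice points.

14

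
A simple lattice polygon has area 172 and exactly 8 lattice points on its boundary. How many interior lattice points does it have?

169

From Pick's theorem, I = A − B/2 + 1 = 172 − 8/2 + 1 = 169.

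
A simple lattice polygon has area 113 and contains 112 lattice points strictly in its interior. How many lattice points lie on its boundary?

4

Pick's theorem gives A = I + B/2 − 1, so B = 2(A − I + 1) = 2(113 − 112 + 1) = 4.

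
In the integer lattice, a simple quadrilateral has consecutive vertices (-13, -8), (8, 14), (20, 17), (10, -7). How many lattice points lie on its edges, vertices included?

Along each edge there are gcd(|Δx|,|Δy|)+1 lattice points, so counting each shared vertex once the boundary has gcd(21,22) + gcd(12,3) + gcd(10,24) + gcd(23,1) = 1+3+2+1 = 7.

7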